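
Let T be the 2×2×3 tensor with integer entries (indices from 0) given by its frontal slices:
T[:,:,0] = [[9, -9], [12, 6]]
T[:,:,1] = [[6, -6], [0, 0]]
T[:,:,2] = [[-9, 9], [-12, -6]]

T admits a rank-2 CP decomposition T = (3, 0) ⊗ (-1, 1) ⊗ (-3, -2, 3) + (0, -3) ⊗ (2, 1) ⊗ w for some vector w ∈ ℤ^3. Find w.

Subtract the known terms from T to get the rank-1 residual R = (0, -3) ⊗ (2, 1) ⊗ w, so R[i,j,k] = a[i]·b[j]·w[k]. Pick indices with nonzero a[1]·b[0] = (-3)·(2) = -6. Only the fibre through (1,0,·) is needed: R[1,0,:] = T[1,0,:] − Σₗ aₗ[1]bₗ[0]cₗ = [12, 0, -12] − (0)·(-1)·(-3, -2, 3) = [12, 0, -12]. Then w[k] = R[1,0,k] / -6 for each k, giving w = [12, 0, -12] / -6 = (-2, 0, 2).

w = (-2, 0, 2)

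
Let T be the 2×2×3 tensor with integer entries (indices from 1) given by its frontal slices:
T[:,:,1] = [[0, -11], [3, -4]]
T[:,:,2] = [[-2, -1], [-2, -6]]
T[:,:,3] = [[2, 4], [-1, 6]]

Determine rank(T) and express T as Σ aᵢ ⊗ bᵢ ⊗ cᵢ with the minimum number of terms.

rank(T) = 3

Lower bound: the mode-3 unfolding of T (rows indexed by k, columns by (i,j) = (1,1), (1,2), (2,1), (2,2)) is [[0, -11, 3, -4], [-2, -1, -2, -6], [2, 4, -1, 6]].
There the 3×3 minor on rows k ∈ {1, 2, 3}, columns (i,j) ∈ {(1,1), (1,2), (2,1)} is det [[0, -11, 3], [-2, -1, -2], [2, 4, -1]] = 48 ≠ 0, so this unfolding has rank ≥ 3; CP rank is at least every unfolding rank, so rank(T) ≥ 3. (This is only a lower bound: in general the CP rank may exceed every unfolding rank, so we still need to exhibit 3 rank-1 terms summing to T.)
Upper bound: T is a sum of 3 rank-1 terms, T = [1, -2] ⊗ [2, -1] ⊗ [-1, 1, 0] + [2, -1] ⊗ [1, -2] ⊗ [1, -2, 1] + [2, 1] ⊗ [0, 1] ⊗ [-4, -4, 4] (one valid choice — decompositions are not unique — normalised so each a, b is primitive with positive first nonzero entry; check it by expanding all entries), so rank(T) ≤ 3.
These bounds meet, so rank(T) = 3.
Check entry T[2,1,1] = 3: (-2)·(2)·(-1) + (-1)·(1)·(1) + (1)·(0)·(-4) = 3.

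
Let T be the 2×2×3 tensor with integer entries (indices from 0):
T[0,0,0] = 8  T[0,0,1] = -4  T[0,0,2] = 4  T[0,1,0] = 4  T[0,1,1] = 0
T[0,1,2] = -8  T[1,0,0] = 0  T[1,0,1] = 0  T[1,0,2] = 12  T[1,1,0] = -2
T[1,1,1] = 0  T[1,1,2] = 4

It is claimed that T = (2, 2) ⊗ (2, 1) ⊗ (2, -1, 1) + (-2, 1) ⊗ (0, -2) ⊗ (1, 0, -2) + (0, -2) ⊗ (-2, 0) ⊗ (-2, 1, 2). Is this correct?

Reconstruct entry (0,1,0) from the claimed factors: Σₗ aₗ[0]bₗ[1]cₗ[0] = (2)·(1)·(2) + (-2)·(-2)·(1) + (0)·(0)·(-2) = 8, but T[0,1,0] = 4. The claim is false.

No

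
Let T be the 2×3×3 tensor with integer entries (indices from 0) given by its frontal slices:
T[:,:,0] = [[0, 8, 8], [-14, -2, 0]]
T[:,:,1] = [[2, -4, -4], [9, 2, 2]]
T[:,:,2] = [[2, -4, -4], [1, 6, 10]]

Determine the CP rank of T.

Lower bound: the mode-2 unfolding of T (rows indexed by j, columns by (i,k) = (0,0), (0,1), (0,2), (1,0), (1,1), (1,2)) is [[0, 2, 2, -14, 9, 1], [8, -4, -4, -2, 2, 6], [8, -4, -4, 0, 2, 10]].
There the 3×3 minor on rows j ∈ {0, 1, 2}, columns (i,k) ∈ {(0,0), (0,1), (1,0)} is det [[0, 2, -14], [8, -4, -2], [8, -4, 0]] = -32 ≠ 0, so this unfolding has rank ≥ 3; CP rank is at least every unfolding rank, so rank(T) ≥ 3. (This is only a lower bound: in general the CP rank may exceed every unfolding rank, so we still need to exhibit 3 rank-1 terms summing to T.)
Upper bound: T is a sum of 3 rank-1 terms, T = [0, 1] ⊗ [2, -1, -2] ⊗ [-2, 0, -4] + [1, 2] ⊗ [1, 0, 0] ⊗ [-4, 4, 4] + [2, -1] ⊗ [1, 2, 2] ⊗ [2, -1, -1] (one valid choice — decompositions are not unique — normalised so each a, b is primitive with positive first nonzero entry; check it by expanding all entries), so rank(T) ≤ 3.
These bounds meet, so rank(T) = 3.

3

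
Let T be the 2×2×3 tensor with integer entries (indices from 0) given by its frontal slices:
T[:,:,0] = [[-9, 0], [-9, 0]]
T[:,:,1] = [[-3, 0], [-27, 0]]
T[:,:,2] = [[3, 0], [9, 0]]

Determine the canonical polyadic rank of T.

2

Lower bound: the mode-1 unfolding of T (rows indexed by i, columns by (j,k) = (0,0), (0,1), (0,2), (1,0), (1,1), (1,2)) is [[-9, -3, 3, 0, 0, 0], [-9, -27, 9, 0, 0, 0]].
There the 2×2 minor on rows i ∈ {0, 1}, columns (j,k) ∈ {(0,0), (0,1)} is det [[-9, -3], [-9, -27]] = 216 ≠ 0, so this unfolding has rank ≥ 2; CP rank is at least every unfolding rank, so rank(T) ≥ 2. (Flattening ranks never certify an upper bound on CP rank; for that we must actually write T with 2 rank-1 terms.)
Upper bound — finding two terms. Every mode-2 slice of T is a multiple of one matrix: T[:,j,:] = b[j]·M with b = (1, 0) and M = [[-9, -3, 3], [-9, -27, 9]] (rows indexed by i, columns by k). So it suffices to write M as a sum of two rank-1 matrices.
Splitting M by its rows (i = 0, 1), M = (1, 0)(-9, -3, 3)ᵀ + (0, 1)(-9, -27, 9)ᵀ.
Hence T = (1, 0) ⊗ (1, 0) ⊗ (-9, -3, 3) + (0, 1) ⊗ (1, 0) ⊗ (-9, -27, 9), so rank(T) ≤ 2.
These bounds meet, so rank(T) = 2.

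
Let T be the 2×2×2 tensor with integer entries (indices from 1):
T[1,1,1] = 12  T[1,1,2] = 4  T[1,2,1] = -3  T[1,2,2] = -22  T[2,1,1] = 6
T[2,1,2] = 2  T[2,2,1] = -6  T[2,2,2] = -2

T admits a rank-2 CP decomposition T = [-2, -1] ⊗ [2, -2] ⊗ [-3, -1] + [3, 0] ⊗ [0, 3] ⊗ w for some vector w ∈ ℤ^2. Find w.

w = [1, -2]

Subtract the known terms from T to get the rank-1 residual R = [3, 0] ⊗ [0, 3] ⊗ w, so R[i,j,k] = a[i]·b[j]·w[k]. Pick indices with nonzero a[1]·b[2] = (3)·(3) = 9. Only the fibre through (1,2,·) is needed: R[1,2,:] = T[1,2,:] − Σₗ aₗ[1]bₗ[2]cₗ = [-3, -22] − (-2)·(-2)·[-3, -1] = [9, -18]. Then w[k] = R[1,2,k] / 9 for each k, giving w = [9, -18] / 9 = [1, -2].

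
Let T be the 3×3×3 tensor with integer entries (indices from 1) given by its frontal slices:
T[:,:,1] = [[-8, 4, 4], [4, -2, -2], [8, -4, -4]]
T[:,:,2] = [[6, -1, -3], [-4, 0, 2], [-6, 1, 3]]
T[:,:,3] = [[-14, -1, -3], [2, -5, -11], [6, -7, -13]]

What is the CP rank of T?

3

Lower bound: the mode-2 unfolding of T (rows indexed by j, columns by (i,k) = (1,1), (1,2), (1,3), (2,1), (2,2), (2,3), (3,1), (3,2), (3,3)) is [[-8, 6, -14, 4, -4, 2, 8, -6, 6], [4, -1, -1, -2, 0, -5, -4, 1, -7], [4, -3, -3, -2, 2, -11, -4, 3, -13]].
There the 3×3 minor on rows j ∈ {1, 2, 3}, columns (i,k) ∈ {(1,1), (1,2), (1,3)} is det [[-8, 6, -14], [4, -1, -1], [4, -3, -3]] = 160 ≠ 0, so this unfolding has rank ≥ 3; CP rank is at least every unfolding rank, so rank(T) ≥ 3. (Unfolding ranks only ever bound the CP rank from below — rank(T) can be strictly larger than all of them — so the matching upper bound has to come from an explicit 3-term decomposition.)
Upper bound: T is a sum of 3 rank-1 terms, T = [1, -1, -1] ⊗ [2, 1, -1] ⊗ [0, 1, -1] + [1, 1, 1] ⊗ [1, 1, 2] ⊗ [0, 0, -4] + [2, -1, -2] ⊗ [2, -1, -1] ⊗ [-2, 1, -2] (one valid choice — decompositions are not unique — normalised so each a, b is primitive with positive first nonzero entry; check it by expanding all entries), so rank(T) ≤ 3.
These bounds meet, so rank(T) = 3.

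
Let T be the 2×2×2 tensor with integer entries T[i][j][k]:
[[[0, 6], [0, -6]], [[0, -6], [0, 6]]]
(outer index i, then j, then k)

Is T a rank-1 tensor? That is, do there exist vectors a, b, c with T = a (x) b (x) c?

Yes

If T = a (x) b (x) c then every fibre of T is a multiple of the corresponding factor, so read the factors off the fibres through the nonzero entry T[0,0,1] = 6.
The mode-1 fibre T[:,0,1] = [6, -6] gives a = (1, -1) (primitive direction); the mode-2 fibre T[0,:,1] = [6, -6] gives b = (1, -1); then c[k] = T[0,0,k] / (a[0]·b[0]) = [0, 6] / 1 = (0, 6).
Expanding (1, -1) (x) (1, -1) (x) (0, 6) reproduces all 8 entries of T, so T = (1, -1) (x) (1, -1) (x) (0, 6) and rank(T) ≤ 1.
Equivalently every frontal slice T[:,:,k] is c[k] times the rank-1 matrix (1, -1) (x) (1, -1). So T has rank 1 (it is nonzero).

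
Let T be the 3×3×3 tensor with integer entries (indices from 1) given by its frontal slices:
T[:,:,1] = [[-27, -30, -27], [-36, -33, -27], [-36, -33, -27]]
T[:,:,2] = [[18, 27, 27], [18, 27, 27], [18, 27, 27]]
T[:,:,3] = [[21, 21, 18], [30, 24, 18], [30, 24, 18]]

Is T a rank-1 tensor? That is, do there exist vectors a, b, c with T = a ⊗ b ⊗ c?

The mode-1 unfolding of T (rows indexed by i, columns by (j,k) = (1,1), (1,2), (1,3), (2,1), (2,2), (2,3), (3,1), (3,2), (3,3)) is [[-27, 18, 21, -30, 27, 21, -27, 27, 18], [-36, 18, 30, -33, 27, 24, -27, 27, 18], [-36, 18, 30, -33, 27, 24, -27, 27, 18]].
There the 2×2 minor on rows i ∈ {1, 2}, columns (j,k) ∈ {(1,1), (1,2)} is det [[-27, 18], [-36, 18]] = 162 ≠ 0, so this unfolding has rank ≥ 2; CP rank is at least every unfolding rank, so rank(T) ≥ 2.
In particular rank(T) ≥ 2 > 1, so T is not rank-1.

No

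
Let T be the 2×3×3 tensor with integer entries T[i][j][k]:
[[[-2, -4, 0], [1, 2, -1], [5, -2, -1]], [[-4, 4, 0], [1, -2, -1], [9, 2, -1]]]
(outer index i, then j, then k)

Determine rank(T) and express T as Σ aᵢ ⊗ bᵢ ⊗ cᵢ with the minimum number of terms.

Lower bound: the mode-2 unfolding of T (rows indexed by j, columns by (i,k) = (0,0), (0,1), (0,2), (1,0), (1,1), (1,2)) is [[-2, -4, 0, -4, 4, 0], [1, 2, -1, 1, -2, -1], [5, -2, -1, 9, 2, -1]].
There the 3×3 minor on rows j ∈ {0, 1, 2}, columns (i,k) ∈ {(0,0), (0,1), (0,2)} is det [[-2, -4, 0], [1, 2, -1], [5, -2, -1]] = 24 ≠ 0, so this unfolding has rank ≥ 3; CP rank is at least every unfolding rank, so rank(T) ≥ 3. (Flattening ranks never certify an upper bound on CP rank; for that we must actually write T with 3 rank-1 terms.)
Upper bound: T is a sum of 3 rank-1 terms, T = [1, -1] ⊗ [2, -1, 1] ⊗ [0, -2, 0] + [1, 1] ⊗ [0, 1, 1] ⊗ [1, 0, -1] + [1, 2] ⊗ [1, 0, -2] ⊗ [-2, 0, 0] (one valid choice — decompositions are not unique — normalised so each a, b is primitive with positive first nonzero entry; check it by expanding all entries), so rank(T) ≤ 3.
These bounds meet, so rank(T) = 3.
Check entry T[0,1,0] = 1: (1)·(-1)·(0) + (1)·(1)·(1) + (1)·(0)·(-2) = 1.

rank(T) = 3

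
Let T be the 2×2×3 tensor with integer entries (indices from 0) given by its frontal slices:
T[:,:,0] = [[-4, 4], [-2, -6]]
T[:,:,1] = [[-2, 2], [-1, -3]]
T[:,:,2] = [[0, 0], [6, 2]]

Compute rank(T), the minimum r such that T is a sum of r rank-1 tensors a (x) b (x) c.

2

Lower bound: the mode-3 unfolding of T (rows indexed by k, columns by (i,j) = (0,0), (0,1), (1,0), (1,1)) is [[-4, 4, -2, -6], [-2, 2, -1, -3], [0, 0, 6, 2]].
There the 2×2 minor on rows k ∈ {0, 2}, columns (i,j) ∈ {(0,0), (1,0)} is det [[-4, -2], [0, 6]] = -24 ≠ 0, so this unfolding has rank ≥ 2; CP rank is at least every unfolding rank, so rank(T) ≥ 2. (Flattening ranks never certify an upper bound on CP rank; for that we must actually write T with 2 rank-1 terms.)
Upper bound — finding two terms. Write S_k = T[:,:,k] for the frontal slices: S₀ = [[-4, 4], [-2, -6]], S₁ = [[-2, 2], [-1, -3]], S₂ = [[0, 0], [6, 2]].
If T = a₁ (x) b₁ (x) c₁ + a₂ (x) b₂ (x) c₂ then each S_k = c₁[k]·a₁b₁ᵀ + c₂[k]·a₂b₂ᵀ. S₀ and S₂ are linearly independent, so a₁b₁ᵀ and a₂b₂ᵀ must span the same plane of matrices: they are the rank-1 matrices of the form x·S₀ + y·S₂.
det(x·S₀ + y·S₂) is 32·x² − 32·xy = 32·(x − y)(x), vanishing at (x:y) = (1:1) and (0:1).
M₁ = S₀ + S₂ = [[-4, 4], [4, -4]] = (-4)·[1, -1][1, -1]ᵀ and M₂ = S₂ = [[0, 0], [6, 2]] = 2·[0, 1][3, 1]ᵀ, so take a₁ = [1, -1], b₁ = [1, -1], a₂ = [0, 1], b₂ = [3, 1].
Each slice is an integer combination of E₁ = a₁b₁ᵀ and E₂ = a₂b₂ᵀ: S₀ = −4·E₁ − 2·E₂, S₁ = −2·E₁ − E₂, S₂ = 2·E₂; reading off coefficients, c₁ = [-4, -2, 0] and c₂ = [-2, -1, 2].
Hence T = [1, -1] (x) [1, -1] (x) [-4, -2, 0] + [0, 1] (x) [3, 1] (x) [-2, -1, 2], so rank(T) ≤ 2.
These bounds meet, so rank(T) = 2.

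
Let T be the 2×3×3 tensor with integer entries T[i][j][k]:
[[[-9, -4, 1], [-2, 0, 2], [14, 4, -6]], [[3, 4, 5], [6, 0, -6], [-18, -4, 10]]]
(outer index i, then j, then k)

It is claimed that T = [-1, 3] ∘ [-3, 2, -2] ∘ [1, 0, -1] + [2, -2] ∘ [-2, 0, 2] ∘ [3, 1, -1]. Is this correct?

Reconstruct entrywise from the claimed factors. For example, T[1,0,1] = 4 and Σₗ aₗ[1]bₗ[0]cₗ[1] = (3)·(-3)·(0) + (-2)·(-2)·(1) = 4; checking all 18 entries, every one matches. The claim holds.

Yes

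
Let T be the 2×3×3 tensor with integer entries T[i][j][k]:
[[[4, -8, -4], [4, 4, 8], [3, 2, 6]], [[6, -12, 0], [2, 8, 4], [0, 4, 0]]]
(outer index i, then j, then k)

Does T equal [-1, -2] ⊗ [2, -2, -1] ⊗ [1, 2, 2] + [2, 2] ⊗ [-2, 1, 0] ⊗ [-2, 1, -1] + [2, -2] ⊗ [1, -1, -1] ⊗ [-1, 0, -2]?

No

Reconstruct entry (0,1,0) from the claimed factors: Σₗ aₗ[0]bₗ[1]cₗ[0] = (-1)·(-2)·(1) + (2)·(1)·(-2) + (2)·(-1)·(-1) = 0, but T[0,1,0] = 4. The claim is false.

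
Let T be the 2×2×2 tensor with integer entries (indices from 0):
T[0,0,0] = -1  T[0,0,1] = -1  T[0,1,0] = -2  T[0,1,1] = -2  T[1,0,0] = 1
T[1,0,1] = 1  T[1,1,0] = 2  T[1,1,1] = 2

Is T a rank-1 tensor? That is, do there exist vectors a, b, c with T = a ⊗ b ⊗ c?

If T = a ⊗ b ⊗ c then every fibre of T is a multiple of the corresponding factor, so read the factors off the fibres through the nonzero entry T[0,0,0] = -1.
The mode-1 fibre T[:,0,0] = [-1, 1] gives a = [1, -1] (primitive direction); the mode-2 fibre T[0,:,0] = [-1, -2] gives b = [1, 2]; then c[k] = T[0,0,k] / (a[0]·b[0]) = [-1, -1] / 1 = [-1, -1].
Expanding [1, -1] ⊗ [1, 2] ⊗ [-1, -1] reproduces all 8 entries of T, so T = [1, -1] ⊗ [1, 2] ⊗ [-1, -1] and rank(T) ≤ 1.
Equivalently every frontal slice T[:,:,k] is c[k] times the rank-1 matrix [1, -1] ⊗ [1, 2]. So T has rank 1 (it is nonzero).

Yes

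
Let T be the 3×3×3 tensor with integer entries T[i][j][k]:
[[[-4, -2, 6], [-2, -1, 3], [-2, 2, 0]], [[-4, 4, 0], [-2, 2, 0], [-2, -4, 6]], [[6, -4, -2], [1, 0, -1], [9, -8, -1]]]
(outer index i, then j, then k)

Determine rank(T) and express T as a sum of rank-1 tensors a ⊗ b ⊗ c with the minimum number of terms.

Lower bound: the mode-2 unfolding of T (rows indexed by j, columns by (i,k) = (0,0), (0,1), (0,2), (1,0), (1,1), (1,2), (2,0), (2,1), (2,2)) is [[-4, -2, 6, -4, 4, 0, 6, -4, -2], [-2, -1, 3, -2, 2, 0, 1, 0, -1], [-2, 2, 0, -2, -4, 6, 9, -8, -1]].
There the 3×3 minor on rows j ∈ {0, 1, 2}, columns (i,k) ∈ {(0,0), (0,1), (2,0)} is det [[-4, -2, 6], [-2, -1, 1], [-2, 2, 9]] = -24 ≠ 0, so this unfolding has rank ≥ 3; CP rank is at least every unfolding rank, so rank(T) ≥ 3. (Unfolding ranks only ever bound the CP rank from below — rank(T) can be strictly larger than all of them — so the matching upper bound has to come from an explicit 3-term decomposition.)
Upper bound: T is a sum of 3 rank-1 terms, T = [0, 0, 1] ⊗ [1, 0, 2] ⊗ [4, -4, 0] + [1, -2, 0] ⊗ [2, 1, -2] ⊗ [0, -1, 1] + [2, 2, -1] ⊗ [2, 1, 1] ⊗ [-1, 0, 1] (one valid choice — decompositions are not unique — normalised so each a, b is primitive with positive first nonzero entry; check it by expanding all entries), so rank(T) ≤ 3.
These bounds meet, so rank(T) = 3.

rank(T) = 3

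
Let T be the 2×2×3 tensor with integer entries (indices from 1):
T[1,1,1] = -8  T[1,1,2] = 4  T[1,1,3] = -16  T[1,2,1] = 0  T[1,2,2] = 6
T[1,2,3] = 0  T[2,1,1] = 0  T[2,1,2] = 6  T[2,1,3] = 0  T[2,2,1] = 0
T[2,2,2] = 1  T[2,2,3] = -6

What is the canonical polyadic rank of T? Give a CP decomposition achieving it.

Lower bound: in the mode-3 unfolding of T (rows indexed by k, columns by (i,j)) the 3×3 minor on rows k ∈ {1, 2, 3}, columns (i,j) ∈ {(1,1), (1,2), (2,2)} is det [[-8, 0, 0], [4, 6, 1], [-16, 0, -6]] = 288 ≠ 0, so that unfolding has rank ≥ 3 and hence rank(T) ≥ 3 (CP rank is at least every unfolding rank, though it can be larger).
Upper bound: T is a sum of 3 rank-1 terms, T = (0, 1) (x) (0, 1) (x) (2, 0, -2) + (2, -1) (x) (2, -1) (x) (-1, -1, -2) + (2, 1) (x) (2, 1) (x) (-1, 2, -2) (written with every a and b primitive with positive leading entry and the scale carried by c; CP decompositions are not unique, and this one is verified by expanding entrywise), so rank(T) ≤ 3.
These bounds meet, so rank(T) = 3.

rank(T) = 3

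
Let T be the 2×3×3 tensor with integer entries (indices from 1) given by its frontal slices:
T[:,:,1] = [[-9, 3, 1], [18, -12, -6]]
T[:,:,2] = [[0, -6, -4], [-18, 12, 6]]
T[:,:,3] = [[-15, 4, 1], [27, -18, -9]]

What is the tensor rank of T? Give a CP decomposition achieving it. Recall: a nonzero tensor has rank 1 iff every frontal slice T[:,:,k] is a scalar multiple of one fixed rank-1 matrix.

Lower bound: in the mode-3 unfolding of T (rows indexed by k, columns by (i,j)) the 2×2 minor on rows k ∈ {1, 2}, columns (i,j) ∈ {(1,1), (1,2)} is det [[-9, 3], [0, -6]] = 54 ≠ 0, so that unfolding has rank ≥ 2 and hence rank(T) ≥ 2 (CP rank is at least every unfolding rank, though it can be larger).
Upper bound: with S_k = T[:,:,k], the two rank-1 terms a₁b₁ᵀ, a₂b₂ᵀ are the rank-1 members of the pencil x·S₁ + y·S₂.
The 2×2 minor of x·S₁ + y·S₂ on rows {1,2}, columns {1,2} is 54·x² + 54·xy − 108·y² = 54·(x + 2·y)(x − y), vanishing at (x:y) = (2:-1) and (1:1).
M₁ = 2·S₁ − S₂ = [[-18, 12, 6], [54, -36, -18]] = (-6)·[1, -3][3, -2, -1]ᵀ and M₂ = S₁ + S₂ = [[-9, -3, -3], [0, 0, 0]] = (-3)·[1, 0][3, 1, 1]ᵀ, so take a₁ = [1, -3], b₁ = [3, -2, -1], a₂ = [1, 0], b₂ = [3, 1, 1].
Each slice is an integer combination of E₁ = a₁b₁ᵀ and E₂ = a₂b₂ᵀ: S₁ = −2·E₁ − E₂, S₂ = 2·E₁ − 2·E₂, S₃ = −3·E₁ − 2·E₂; reading off coefficients, c₁ = [-2, 2, -3] and c₂ = [-1, -2, -2].
Hence T = [1, -3] ⊗ [3, -2, -1] ⊗ [-2, 2, -3] + [1, 0] ⊗ [3, 1, 1] ⊗ [-1, -2, -2], so rank(T) ≤ 2.
These bounds meet, so rank(T) = 2.

rank(T) = 2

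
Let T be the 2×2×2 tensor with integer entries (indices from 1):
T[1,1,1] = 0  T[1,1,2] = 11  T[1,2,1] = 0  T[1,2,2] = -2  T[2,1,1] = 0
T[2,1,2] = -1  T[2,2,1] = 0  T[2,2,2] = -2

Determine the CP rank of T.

2

Lower bound: the mode-2 unfolding of T (rows indexed by j, columns by (i,k) = (1,1), (1,2), (2,1), (2,2)) is [[0, 11, 0, -1], [0, -2, 0, -2]].
There the 2×2 minor on rows j ∈ {1, 2}, columns (i,k) ∈ {(1,2), (2,2)} is det [[11, -1], [-2, -2]] = -24 ≠ 0, so this unfolding has rank ≥ 2; CP rank is at least every unfolding rank, so rank(T) ≥ 2. (This is only a lower bound: in general the CP rank may exceed every unfolding rank, so we still need to exhibit 2 rank-1 terms summing to T.)
Upper bound — finding two terms. Every mode-3 slice of T is a multiple of one matrix: T[:,:,k] = c[k]·M with c = [0, 1] and M = [[11, -2], [-1, -2]] (rows indexed by i, columns by j). So it suffices to write M as a sum of two rank-1 matrices.
Splitting M by its rows (i = 1, 2), M = [1, 0][11, -2]ᵀ + [0, 1][-1, -2]ᵀ.
Hence T = [1, 0] ∘ [11, -2] ∘ [0, 1] + [0, 1] ∘ [-1, -2] ∘ [0, 1], so rank(T) ≤ 2.
These bounds meet, so rank(T) = 2.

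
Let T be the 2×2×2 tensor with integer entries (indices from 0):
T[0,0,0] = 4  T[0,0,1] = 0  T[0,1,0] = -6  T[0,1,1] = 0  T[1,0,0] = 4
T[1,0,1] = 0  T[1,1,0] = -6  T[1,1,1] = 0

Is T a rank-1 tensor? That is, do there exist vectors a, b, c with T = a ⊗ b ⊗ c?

If T = a ⊗ b ⊗ c then every fibre of T is a multiple of the corresponding factor, so read the factors off the fibres through the nonzero entry T[0,0,0] = 4.
The mode-1 fibre T[:,0,0] = [4, 4] gives a = (1, 1) (primitive direction); the mode-2 fibre T[0,:,0] = [4, -6] gives b = (2, -3); then c[k] = T[0,0,k] / (a[0]·b[0]) = [4, 0] / 2 = (2, 0).
Expanding (1, 1) ⊗ (2, -3) ⊗ (2, 0) reproduces all 8 entries of T, so T = (1, 1) ⊗ (2, -3) ⊗ (2, 0) and rank(T) ≤ 1.
Equivalently every frontal slice T[:,:,k] is c[k] times the rank-1 matrix (1, 1) ⊗ (2, -3). So T has rank 1 (it is nonzero).

Yes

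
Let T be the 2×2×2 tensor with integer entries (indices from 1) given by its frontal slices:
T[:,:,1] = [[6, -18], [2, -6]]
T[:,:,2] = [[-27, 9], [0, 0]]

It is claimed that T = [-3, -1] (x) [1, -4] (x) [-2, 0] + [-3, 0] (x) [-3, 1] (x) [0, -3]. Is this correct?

No

Reconstruct entry (1,2,1) from the claimed factors: Σₗ aₗ[1]bₗ[2]cₗ[1] = (-3)·(-4)·(-2) + (-3)·(1)·(0) = -24, but T[1,2,1] = -18. The claim is false.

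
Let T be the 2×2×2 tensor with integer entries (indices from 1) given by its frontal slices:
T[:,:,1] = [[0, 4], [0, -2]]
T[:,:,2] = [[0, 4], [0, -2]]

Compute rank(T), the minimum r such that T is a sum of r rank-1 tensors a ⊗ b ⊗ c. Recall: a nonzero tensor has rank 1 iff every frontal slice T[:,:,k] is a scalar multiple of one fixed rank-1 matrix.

Lower bound: T ≠ 0 (e.g. T[1,2,1] = 4), so rank(T) ≥ 1.
Upper bound: if T = a ⊗ b ⊗ c then every fibre of T is a multiple of the corresponding factor, so read the factors off the fibres through the nonzero entry T[1,2,1] = 4.
The mode-1 fibre T[:,2,1] = [4, -2] gives a = [2, -1] (primitive direction); the mode-2 fibre T[1,:,1] = [0, 4] gives b = [0, 1]; then c[k] = T[1,2,k] / (a[1]·b[2]) = [4, 4] / 2 = [2, 2].
Expanding [2, -1] ⊗ [0, 1] ⊗ [2, 2] reproduces all 8 entries of T, so T = [2, -1] ⊗ [0, 1] ⊗ [2, 2] and rank(T) ≤ 1.
These bounds meet, so rank(T) = 1.

1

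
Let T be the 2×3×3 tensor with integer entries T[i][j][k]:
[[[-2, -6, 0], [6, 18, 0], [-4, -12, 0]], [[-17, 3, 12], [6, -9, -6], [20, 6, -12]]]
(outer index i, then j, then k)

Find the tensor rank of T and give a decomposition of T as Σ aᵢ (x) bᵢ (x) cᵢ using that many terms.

rank(T) = 2

Lower bound: the mode-3 unfolding of T (rows indexed by k, columns by (i,j) = (0,0), (0,1), (0,2), (1,0), (1,1), (1,2)) is [[-2, 6, -4, -17, 6, 20], [-6, 18, -12, 3, -9, 6], [0, 0, 0, 12, -6, -12]].
There the 2×2 minor on rows k ∈ {0, 1}, columns (i,j) ∈ {(0,0), (1,0)} is det [[-2, -17], [-6, 3]] = -108 ≠ 0, so this unfolding has rank ≥ 2; CP rank is at least every unfolding rank, so rank(T) ≥ 2. (Unfolding ranks only ever bound the CP rank from below — rank(T) can be strictly larger than all of them — so the matching upper bound has to come from an explicit 2-term decomposition.)
Upper bound — finding two terms. Write S_k = T[:,:,k] for the frontal slices: S₀ = [[-2, 6, -4], [-17, 6, 20]], S₁ = [[-6, 18, -12], [3, -9, 6]], S₂ = [[0, 0, 0], [12, -6, -12]].
If T = a₁ (x) b₁ (x) c₁ + a₂ (x) b₂ (x) c₂ then each S_k = c₁[k]·a₁b₁ᵀ + c₂[k]·a₂b₂ᵀ. S₀ and S₁ are linearly independent, so a₁b₁ᵀ and a₂b₂ᵀ must span the same plane of matrices: they are the rank-1 matrices of the form x·S₀ + y·S₁.
The 2×2 minor of x·S₀ + y·S₁ on rows {0,1}, columns {0,1} is 90·x² + 270·xy = 90·(x + 3·y)(x), vanishing at (x:y) = (3:-1) and (0:1).
M₁ = 3·S₀ − S₁ = [[0, 0, 0], [-54, 27, 54]] = (-27)·[0, 1][2, -1, -2]ᵀ and M₂ = S₁ = [[-6, 18, -12], [3, -9, 6]] = (-3)·[2, -1][1, -3, 2]ᵀ, so take a₁ = [0, 1], b₁ = [2, -1, -2], a₂ = [2, -1], b₂ = [1, -3, 2].
Each slice is an integer combination of E₁ = a₁b₁ᵀ and E₂ = a₂b₂ᵀ: S₀ = −9·E₁ − E₂, S₁ = −3·E₂, S₂ = 6·E₁; reading off coefficients, c₁ = [-9, 0, 6] and c₂ = [-1, -3, 0].
Hence T = [0, 1] (x) [2, -1, -2] (x) [-9, 0, 6] + [2, -1] (x) [1, -3, 2] (x) [-1, -3, 0], so rank(T) ≤ 2.
These bounds meet, so rank(T) = 2.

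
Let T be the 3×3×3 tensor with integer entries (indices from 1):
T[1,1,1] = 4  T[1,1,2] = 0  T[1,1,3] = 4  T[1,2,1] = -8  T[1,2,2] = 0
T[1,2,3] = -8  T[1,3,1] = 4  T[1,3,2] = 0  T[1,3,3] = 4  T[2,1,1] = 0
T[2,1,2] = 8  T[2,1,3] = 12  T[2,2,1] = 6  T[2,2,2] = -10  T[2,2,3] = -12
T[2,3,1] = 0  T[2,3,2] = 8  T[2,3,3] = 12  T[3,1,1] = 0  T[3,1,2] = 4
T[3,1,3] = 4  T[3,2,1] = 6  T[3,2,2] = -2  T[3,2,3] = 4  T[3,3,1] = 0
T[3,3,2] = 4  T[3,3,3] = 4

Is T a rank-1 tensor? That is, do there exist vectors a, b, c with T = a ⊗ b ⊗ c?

No

The mode-3 unfolding of T (rows indexed by k, columns by (i,j) = (1,1), (1,2), (1,3), (2,1), (2,2), (2,3), (3,1), (3,2), (3,3)) is [[4, -8, 4, 0, 6, 0, 0, 6, 0], [0, 0, 0, 8, -10, 8, 4, -2, 4], [4, -8, 4, 12, -12, 12, 4, 4, 4]].
There the 3×3 minor on rows k ∈ {1, 2, 3}, columns (i,j) ∈ {(1,1), (2,1), (2,2)} is det [[4, 0, 6], [0, 8, -10], [4, 12, -12]] = -96 ≠ 0, so this unfolding has rank ≥ 3; CP rank is at least every unfolding rank, so rank(T) ≥ 3.
In particular rank(T) ≥ 3 > 1, so T is not rank-1.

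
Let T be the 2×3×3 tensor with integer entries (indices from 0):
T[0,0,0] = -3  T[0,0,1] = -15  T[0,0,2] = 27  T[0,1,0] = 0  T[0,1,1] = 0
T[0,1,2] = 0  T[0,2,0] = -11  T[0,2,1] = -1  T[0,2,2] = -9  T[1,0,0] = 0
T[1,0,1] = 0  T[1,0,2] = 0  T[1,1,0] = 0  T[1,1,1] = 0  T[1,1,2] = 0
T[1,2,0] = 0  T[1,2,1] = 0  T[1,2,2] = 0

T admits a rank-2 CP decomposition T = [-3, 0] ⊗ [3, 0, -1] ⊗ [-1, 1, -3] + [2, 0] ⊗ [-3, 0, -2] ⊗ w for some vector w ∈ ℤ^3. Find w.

w = [2, 1, 0]

Subtract the known terms from T to get the rank-1 residual R = [2, 0] ⊗ [-3, 0, -2] ⊗ w, so R[i,j,k] = a[i]·b[j]·w[k]. Pick indices with nonzero a[0]·b[0] = (2)·(-3) = -6. Only the fibre through (0,0,·) is needed: R[0,0,:] = T[0,0,:] − Σₗ aₗ[0]bₗ[0]cₗ = [-3, -15, 27] − (-3)·(3)·[-1, 1, -3] = [-12, -6, 0]. Then w[k] = R[0,0,k] / -6 for each k, giving w = [-12, -6, 0] / -6 = [2, 1, 0].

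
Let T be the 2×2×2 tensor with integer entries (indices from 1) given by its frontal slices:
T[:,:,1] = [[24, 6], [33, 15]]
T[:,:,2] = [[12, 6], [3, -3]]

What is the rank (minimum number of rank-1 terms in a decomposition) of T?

2

Lower bound: the mode-2 unfolding of T (rows indexed by j, columns by (i,k) = (1,1), (1,2), (2,1), (2,2)) is [[24, 12, 33, 3], [6, 6, 15, -3]].
There the 2×2 minor on rows j ∈ {1, 2}, columns (i,k) ∈ {(1,1), (1,2)} is det [[24, 12], [6, 6]] = 72 ≠ 0, so this unfolding has rank ≥ 2; CP rank is at least every unfolding rank, so rank(T) ≥ 2. (This is only a lower bound: in general the CP rank may exceed every unfolding rank, so we still need to exhibit 2 rank-1 terms summing to T.)
Upper bound — finding two terms. Write S_k = T[:,:,k] for the frontal slices: S₁ = [[24, 6], [33, 15]], S₂ = [[12, 6], [3, -3]].
If T = a₁ ⊗ b₁ ⊗ c₁ + a₂ ⊗ b₂ ⊗ c₂ then each S_k = c₁[k]·a₁b₁ᵀ + c₂[k]·a₂b₂ᵀ. S₁ and S₂ are linearly independent, so a₁b₁ᵀ and a₂b₂ᵀ must span the same plane of matrices: they are the rank-1 matrices of the form x·S₁ + y·S₂.
det(x·S₁ + y·S₂) is 162·x² − 108·xy − 54·y² = 54·(x − y)(3·x + y), vanishing at (x:y) = (1:1) and (1:-3).
M₁ = S₁ + S₂ = [[36, 12], [36, 12]] = 12·[1, 1][3, 1]ᵀ and M₂ = S₁ − 3·S₂ = [[-12, -12], [24, 24]] = (-12)·[1, -2][1, 1]ᵀ, so take a₁ = [1, 1], b₁ = [3, 1], a₂ = [1, -2], b₂ = [1, 1].
Each slice is an integer combination of E₁ = a₁b₁ᵀ and E₂ = a₂b₂ᵀ: S₁ = 9·E₁ − 3·E₂, S₂ = 3·E₁ + 3·E₂; reading off coefficients, c₁ = [9, 3] and c₂ = [-3, 3].
Hence T = [1, 1] ⊗ [3, 1] ⊗ [9, 3] + [1, -2] ⊗ [1, 1] ⊗ [-3, 3], so rank(T) ≤ 2.
These bounds meet, so rank(T) = 2.
Check entry T[1,1,2] = 12: (1)·(3)·(3) + (1)·(1)·(3) = 12.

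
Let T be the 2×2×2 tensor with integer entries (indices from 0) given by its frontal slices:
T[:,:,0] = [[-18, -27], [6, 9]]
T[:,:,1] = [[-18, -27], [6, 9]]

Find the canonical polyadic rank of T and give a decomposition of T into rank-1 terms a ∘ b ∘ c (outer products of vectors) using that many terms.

Lower bound: T ≠ 0 (e.g. T[0,0,0] = -18), so rank(T) ≥ 1.
Upper bound: if T = a ∘ b ∘ c then every fibre of T is a multiple of the corresponding factor, so read the factors off the fibres through the nonzero entry T[0,0,0] = -18.
The mode-1 fibre T[:,0,0] = [-18, 6] gives a = (3, -1) (primitive direction); the mode-2 fibre T[0,:,0] = [-18, -27] gives b = (2, 3); then c[k] = T[0,0,k] / (a[0]·b[0]) = [-18, -18] / 6 = (-3, -3).
Expanding (3, -1) ∘ (2, 3) ∘ (-3, -3) reproduces all 8 entries of T, so T = (3, -1) ∘ (2, 3) ∘ (-3, -3) and rank(T) ≤ 1.
These bounds meet, so rank(T) = 1.
Check entry T[0,1,1] = -27: (3)·(3)·(-3) = -27.

rank(T) = 1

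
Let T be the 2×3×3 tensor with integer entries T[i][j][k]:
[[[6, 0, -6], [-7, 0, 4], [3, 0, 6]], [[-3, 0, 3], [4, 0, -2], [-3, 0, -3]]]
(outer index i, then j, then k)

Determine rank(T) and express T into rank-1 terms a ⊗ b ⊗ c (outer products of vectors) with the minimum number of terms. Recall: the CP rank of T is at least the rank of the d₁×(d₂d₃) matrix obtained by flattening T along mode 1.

rank(T) = 2

Lower bound: in the mode-2 unfolding of T (rows indexed by j, columns by (i,k)) the 2×2 minor on rows j ∈ {0, 1}, columns (i,k) ∈ {(0,0), (0,2)} is det [[6, -6], [-7, 4]] = -18 ≠ 0, so that unfolding has rank ≥ 2 and hence rank(T) ≥ 2 (CP rank is at least every unfolding rank, though it can be larger).
Upper bound: with S_k = T[:,:,k], the two rank-1 terms a₁b₁ᵀ, a₂b₂ᵀ are the rank-1 members of the pencil x·S₀ + y·S₂.
The 2×2 minor of x·S₀ + y·S₂ on rows {0,1}, columns {0,1} is 3·x² − 3·xy = 3·(x − y)(x), vanishing at (x:y) = (1:1) and (0:1).
M₁ = S₀ + S₂ = [[0, -3, 9], [0, 2, -6]] = −[3, -2][0, 1, -3]ᵀ and M₂ = S₂ = [[-6, 4, 6], [3, -2, -3]] = −[2, -1][3, -2, -3]ᵀ, so take a₁ = [3, -2], b₁ = [0, 1, -3], a₂ = [2, -1], b₂ = [3, -2, -3].
Each slice is an integer combination of E₁ = a₁b₁ᵀ and E₂ = a₂b₂ᵀ: S₀ = −E₁ + E₂, S₁ = 0, S₂ = −E₂; reading off coefficients, c₁ = [-1, 0, 0] and c₂ = [1, 0, -1].
Hence T = [3, -2] ⊗ [0, 1, -3] ⊗ [-1, 0, 0] + [2, -1] ⊗ [3, -2, -3] ⊗ [1, 0, -1], so rank(T) ≤ 2.
These bounds meet, so rank(T) = 2.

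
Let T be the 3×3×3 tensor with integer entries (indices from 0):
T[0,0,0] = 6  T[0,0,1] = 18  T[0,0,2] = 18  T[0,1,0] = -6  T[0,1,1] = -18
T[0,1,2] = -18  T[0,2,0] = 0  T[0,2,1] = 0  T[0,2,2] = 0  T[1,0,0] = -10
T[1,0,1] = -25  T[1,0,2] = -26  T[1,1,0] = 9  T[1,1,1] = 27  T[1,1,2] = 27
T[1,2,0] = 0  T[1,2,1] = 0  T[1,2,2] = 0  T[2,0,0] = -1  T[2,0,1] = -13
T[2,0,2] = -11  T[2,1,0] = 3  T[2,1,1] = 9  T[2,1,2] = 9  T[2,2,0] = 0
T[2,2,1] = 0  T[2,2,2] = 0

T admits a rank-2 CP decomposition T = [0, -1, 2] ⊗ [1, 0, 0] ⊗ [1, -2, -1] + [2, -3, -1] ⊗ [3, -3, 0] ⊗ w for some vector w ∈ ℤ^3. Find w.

Subtract the known terms from T to get the rank-1 residual R = [2, -3, -1] ⊗ [3, -3, 0] ⊗ w, so R[i,j,k] = a[i]·b[j]·w[k]. Pick indices with nonzero a[0]·b[0] = (2)·(3) = 6. Only the fibre through (0,0,·) is needed: R[0,0,:] = T[0,0,:] − Σₗ aₗ[0]bₗ[0]cₗ = [6, 18, 18] − (0)·(1)·[1, -2, -1] = [6, 18, 18]. Then w[k] = R[0,0,k] / 6 for each k, giving w = [6, 18, 18] / 6 = [1, 3, 3].

w = [1, 3, 3]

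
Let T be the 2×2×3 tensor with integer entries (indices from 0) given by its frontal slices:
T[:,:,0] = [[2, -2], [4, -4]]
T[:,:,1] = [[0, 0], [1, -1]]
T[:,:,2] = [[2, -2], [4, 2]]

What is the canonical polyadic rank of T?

Lower bound: the mode-3 unfolding of T (rows indexed by k, columns by (i,j) = (0,0), (0,1), (1,0), (1,1)) is [[2, -2, 4, -4], [0, 0, 1, -1], [2, -2, 4, 2]].
There the 3×3 minor on rows k ∈ {0, 1, 2}, columns (i,j) ∈ {(0,0), (1,0), (1,1)} is det [[2, 4, -4], [0, 1, -1], [2, 4, 2]] = 12 ≠ 0, so this unfolding has rank ≥ 3; CP rank is at least every unfolding rank, so rank(T) ≥ 3. (Unfolding ranks only ever bound the CP rank from below — rank(T) can be strictly larger than all of them — so the matching upper bound has to come from an explicit 3-term decomposition.)
Upper bound: T is a sum of 3 rank-1 terms, T = [0, 1] (x) [1, 2] (x) [0, 0, 2] + [1, 1] (x) [1, -1] (x) [0, -1, 2] + [1, 2] (x) [1, -1] (x) [2, 1, 0] (one valid choice — decompositions are not unique — normalised so each a, b is primitive with positive first nonzero entry; check it by expanding all entries), so rank(T) ≤ 3.
These bounds meet, so rank(T) = 3.

3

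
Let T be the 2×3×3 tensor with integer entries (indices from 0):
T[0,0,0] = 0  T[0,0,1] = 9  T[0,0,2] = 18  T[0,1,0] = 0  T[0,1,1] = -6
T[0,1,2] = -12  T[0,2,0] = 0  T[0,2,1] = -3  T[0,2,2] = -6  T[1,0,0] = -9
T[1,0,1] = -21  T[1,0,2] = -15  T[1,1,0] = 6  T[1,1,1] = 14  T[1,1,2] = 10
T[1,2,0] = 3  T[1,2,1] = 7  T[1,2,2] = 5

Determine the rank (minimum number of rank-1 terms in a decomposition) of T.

2

Lower bound: the mode-3 unfolding of T (rows indexed by k, columns by (i,j) = (0,0), (0,1), (0,2), (1,0), (1,1), (1,2)) is [[0, 0, 0, -9, 6, 3], [9, -6, -3, -21, 14, 7], [18, -12, -6, -15, 10, 5]].
There the 2×2 minor on rows k ∈ {0, 1}, columns (i,j) ∈ {(0,0), (1,0)} is det [[0, -9], [9, -21]] = 81 ≠ 0, so this unfolding has rank ≥ 2; CP rank is at least every unfolding rank, so rank(T) ≥ 2. (Unfolding ranks only ever bound the CP rank from below — rank(T) can be strictly larger than all of them — so the matching upper bound has to come from an explicit 2-term decomposition.)
Upper bound — finding two terms. Every mode-2 slice of T is a multiple of one matrix: T[:,j,:] = b[j]·M with b = [3, -2, -1] and M = [[0, 3, 6], [-3, -7, -5]] (rows indexed by i, columns by k). So it suffices to write M as a sum of two rank-1 matrices.
Splitting M by its rows (i = 0, 1), M = [1, 0][0, 3, 6]ᵀ + [0, 1][-3, -7, -5]ᵀ.
Hence T = [1, 0] ⊗ [3, -2, -1] ⊗ [0, 3, 6] + [0, 1] ⊗ [3, -2, -1] ⊗ [-3, -7, -5], so rank(T) ≤ 2.
These bounds meet, so rank(T) = 2.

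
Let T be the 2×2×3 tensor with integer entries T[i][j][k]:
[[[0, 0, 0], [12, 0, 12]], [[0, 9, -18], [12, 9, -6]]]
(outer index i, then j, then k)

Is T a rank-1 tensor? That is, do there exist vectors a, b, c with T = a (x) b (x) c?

The mode-1 unfolding of T (rows indexed by i, columns by (j,k) = (0,0), (0,1), (0,2), (1,0), (1,1), (1,2)) is [[0, 0, 0, 12, 0, 12], [0, 9, -18, 12, 9, -6]].
There the 2×2 minor on rows i ∈ {0, 1}, columns (j,k) ∈ {(0,1), (1,0)} is det [[0, 12], [9, 12]] = -108 ≠ 0, so this unfolding has rank ≥ 2; CP rank is at least every unfolding rank, so rank(T) ≥ 2.
In particular rank(T) ≥ 2 > 1, so T is not rank-1.

No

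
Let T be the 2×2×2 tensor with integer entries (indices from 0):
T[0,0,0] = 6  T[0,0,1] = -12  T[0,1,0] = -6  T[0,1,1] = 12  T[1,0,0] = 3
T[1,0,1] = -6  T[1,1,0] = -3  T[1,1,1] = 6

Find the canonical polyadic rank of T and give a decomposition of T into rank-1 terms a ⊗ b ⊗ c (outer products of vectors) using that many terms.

rank(T) = 1

Lower bound: T ≠ 0 (e.g. T[0,0,0] = 6), so rank(T) ≥ 1.
Upper bound: the mode-1 fibre T[:,0,0] = [6, 3] gives a = [2, 1] (primitive direction); the mode-2 fibre T[0,:,0] = [6, -6] gives b = [1, -1]; then c[k] = T[0,0,k] / (a[0]·b[0]) = [6, -12] / 2 = [3, -6].
Expanding [2, 1] ⊗ [1, -1] ⊗ [3, -6] reproduces all 8 entries of T, so T = [2, 1] ⊗ [1, -1] ⊗ [3, -6] and rank(T) ≤ 1.
These bounds meet, so rank(T) = 1.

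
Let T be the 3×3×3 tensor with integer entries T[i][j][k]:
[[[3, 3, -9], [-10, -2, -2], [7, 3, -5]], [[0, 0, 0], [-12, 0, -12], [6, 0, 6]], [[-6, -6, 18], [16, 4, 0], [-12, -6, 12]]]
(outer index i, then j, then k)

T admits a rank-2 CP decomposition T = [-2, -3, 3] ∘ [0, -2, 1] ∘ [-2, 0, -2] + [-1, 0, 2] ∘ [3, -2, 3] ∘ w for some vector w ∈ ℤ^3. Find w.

w = [-1, -1, 3]

Subtract the known terms from T to get the rank-1 residual R = [-1, 0, 2] ∘ [3, -2, 3] ∘ w, so R[i,j,k] = a[i]·b[j]·w[k]. Pick indices with nonzero a[0]·b[0] = (-1)·(3) = -3. Only the fibre through (0,0,·) is needed: R[0,0,:] = T[0,0,:] − Σₗ aₗ[0]bₗ[0]cₗ = [3, 3, -9] − (-2)·(0)·[-2, 0, -2] = [3, 3, -9]. Then w[k] = R[0,0,k] / -3 for each k, giving w = [3, 3, -9] / -3 = [-1, -1, 3].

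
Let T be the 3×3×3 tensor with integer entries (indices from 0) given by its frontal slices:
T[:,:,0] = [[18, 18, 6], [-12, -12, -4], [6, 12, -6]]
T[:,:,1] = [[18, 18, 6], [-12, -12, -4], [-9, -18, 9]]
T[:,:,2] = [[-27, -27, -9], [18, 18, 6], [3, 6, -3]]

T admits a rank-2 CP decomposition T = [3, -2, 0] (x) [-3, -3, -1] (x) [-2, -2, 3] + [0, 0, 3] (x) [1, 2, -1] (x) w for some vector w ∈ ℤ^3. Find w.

w = [2, -3, 1]

Subtract the known terms from T to get the rank-1 residual R = [0, 0, 3] (x) [1, 2, -1] (x) w, so R[i,j,k] = a[i]·b[j]·w[k]. Pick indices with nonzero a[2]·b[0] = (3)·(1) = 3. Only the fibre through (2,0,·) is needed: R[2,0,:] = T[2,0,:] − Σₗ aₗ[2]bₗ[0]cₗ = [6, -9, 3] − (0)·(-3)·[-2, -2, 3] = [6, -9, 3]. Then w[k] = R[2,0,k] / 3 for each k, giving w = [6, -9, 3] / 3 = [2, -3, 1].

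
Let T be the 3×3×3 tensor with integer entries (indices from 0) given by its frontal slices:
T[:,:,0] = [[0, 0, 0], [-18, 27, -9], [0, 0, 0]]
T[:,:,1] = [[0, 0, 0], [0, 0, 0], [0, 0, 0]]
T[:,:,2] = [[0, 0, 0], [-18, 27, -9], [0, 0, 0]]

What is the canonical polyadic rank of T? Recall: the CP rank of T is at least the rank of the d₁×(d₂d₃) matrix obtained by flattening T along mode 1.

1

Lower bound: T ≠ 0 (e.g. T[1,0,0] = -18), so rank(T) ≥ 1.
Upper bound: if T = a ⊗ b ⊗ c then every fibre of T is a multiple of the corresponding factor, so read the factors off the fibres through the nonzero entry T[1,0,0] = -18.
The mode-1 fibre T[:,0,0] = [0, -18, 0] gives a = [0, 1, 0] (primitive direction); the mode-2 fibre T[1,:,0] = [-18, 27, -9] gives b = [2, -3, 1]; then c[k] = T[1,0,k] / (a[1]·b[0]) = [-18, 0, -18] / 2 = [-9, 0, -9].
Expanding [0, 1, 0] ⊗ [2, -3, 1] ⊗ [-9, 0, -9] reproduces all 27 entries of T, so T = [0, 1, 0] ⊗ [2, -3, 1] ⊗ [-9, 0, -9] and rank(T) ≤ 1.
These bounds meet, so rank(T) = 1.
Check entry T[1,2,2] = -9: (1)·(1)·(-9) = -9.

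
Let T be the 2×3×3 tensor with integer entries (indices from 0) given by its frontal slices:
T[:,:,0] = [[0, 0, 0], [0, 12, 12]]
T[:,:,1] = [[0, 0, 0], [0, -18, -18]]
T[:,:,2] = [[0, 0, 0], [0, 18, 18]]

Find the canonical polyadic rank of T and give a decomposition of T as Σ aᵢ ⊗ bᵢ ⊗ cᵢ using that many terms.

Lower bound: T ≠ 0 (e.g. T[1,1,0] = 12), so rank(T) ≥ 1.
Upper bound: if T = a ⊗ b ⊗ c then every fibre of T is a multiple of the corresponding factor, so read the factors off the fibres through the nonzero entry T[1,1,0] = 12.
The mode-1 fibre T[:,1,0] = [0, 12] gives a = [0, 1] (primitive direction); the mode-2 fibre T[1,:,0] = [0, 12, 12] gives b = [0, 1, 1]; then c[k] = T[1,1,k] / (a[1]·b[1]) = [12, -18, 18] / 1 = [12, -18, 18].
Expanding [0, 1] ⊗ [0, 1, 1] ⊗ [12, -18, 18] reproduces all 18 entries of T, so T = [0, 1] ⊗ [0, 1, 1] ⊗ [12, -18, 18] and rank(T) ≤ 1.
These bounds meet, so rank(T) = 1.

rank(T) = 1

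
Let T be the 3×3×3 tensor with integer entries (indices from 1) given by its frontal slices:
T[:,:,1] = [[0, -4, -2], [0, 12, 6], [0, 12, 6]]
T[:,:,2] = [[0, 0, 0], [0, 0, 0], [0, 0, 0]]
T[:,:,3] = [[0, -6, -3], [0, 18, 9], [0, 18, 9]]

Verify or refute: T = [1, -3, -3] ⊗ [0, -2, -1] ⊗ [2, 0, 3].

Reconstruct entrywise from the claimed factors. For example, T[1,3,2] = 0 and Σₗ aₗ[1]bₗ[3]cₗ[2] = (1)·(-1)·(0) = 0; checking all 27 entries, every one matches. The claim holds.

Yes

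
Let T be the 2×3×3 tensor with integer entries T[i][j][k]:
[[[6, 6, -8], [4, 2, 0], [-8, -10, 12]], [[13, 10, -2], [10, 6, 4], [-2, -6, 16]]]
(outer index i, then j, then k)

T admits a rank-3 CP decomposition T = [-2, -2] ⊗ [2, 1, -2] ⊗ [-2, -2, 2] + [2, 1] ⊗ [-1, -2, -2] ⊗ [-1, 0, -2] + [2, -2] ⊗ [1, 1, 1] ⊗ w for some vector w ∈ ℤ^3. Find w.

w = [-2, -1, -2]

Subtract the known terms from T to get the rank-1 residual R = [2, -2] ⊗ [1, 1, 1] ⊗ w, so R[i,j,k] = a[i]·b[j]·w[k]. Pick indices with nonzero a[0]·b[0] = (2)·(1) = 2. Only the fibre through (0,0,·) is needed: R[0,0,:] = T[0,0,:] − Σₗ aₗ[0]bₗ[0]cₗ = [6, 6, -8] − (-2)·(2)·[-2, -2, 2] − (2)·(-1)·[-1, 0, -2] = [-4, -2, -4]. Then w[k] = R[0,0,k] / 2 for each k, giving w = [-4, -2, -4] / 2 = [-2, -1, -2].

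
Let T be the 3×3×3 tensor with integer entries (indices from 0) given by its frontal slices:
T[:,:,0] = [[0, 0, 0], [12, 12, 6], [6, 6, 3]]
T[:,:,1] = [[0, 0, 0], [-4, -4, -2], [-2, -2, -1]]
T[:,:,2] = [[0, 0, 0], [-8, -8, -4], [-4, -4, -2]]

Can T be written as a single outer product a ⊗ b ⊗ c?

Yes

If T = a ⊗ b ⊗ c then every fibre of T is a multiple of the corresponding factor, so read the factors off the fibres through the nonzero entry T[1,0,0] = 12.
The mode-1 fibre T[:,0,0] = [0, 12, 6] gives a = [0, 2, 1] (primitive direction); the mode-2 fibre T[1,:,0] = [12, 12, 6] gives b = [2, 2, 1]; then c[k] = T[1,0,k] / (a[1]·b[0]) = [12, -4, -8] / 4 = [3, -1, -2].
Expanding [0, 2, 1] ⊗ [2, 2, 1] ⊗ [3, -1, -2] reproduces all 27 entries of T, so T = [0, 2, 1] ⊗ [2, 2, 1] ⊗ [3, -1, -2] and rank(T) ≤ 1.
Equivalently every frontal slice T[:,:,k] is c[k] times the rank-1 matrix [0, 2, 1] ⊗ [2, 2, 1]. So T has rank 1 (it is nonzero).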